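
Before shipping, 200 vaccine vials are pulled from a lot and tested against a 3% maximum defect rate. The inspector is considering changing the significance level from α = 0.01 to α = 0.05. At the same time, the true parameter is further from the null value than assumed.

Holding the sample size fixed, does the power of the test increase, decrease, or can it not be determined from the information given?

It increases.

Relaxing α lowers the evidence threshold; under Ha, outcomes that previously fell short now trigger rejection. A bigger departure from H₀ is easier for the test to detect, so it fails to reject less often. Both changes push β in the same direction.
Since power = 1 − β and β decreases, power increases.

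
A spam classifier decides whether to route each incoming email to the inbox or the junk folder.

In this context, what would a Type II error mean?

With the conventional null hypothesis that the message is legitimate (not spam):
A Type II error is failing to reject H₀ when H₀ is false.
Here that means delivering the message to the inbox when actually the message is spam.

A Type II error would mean concluding that the message is legitimate (not spam) (or at least failing to establish that the message is spam) when in fact the message is spam.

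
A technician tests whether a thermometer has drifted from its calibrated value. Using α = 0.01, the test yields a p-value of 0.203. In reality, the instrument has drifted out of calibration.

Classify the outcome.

The conventional null hypothesis is that the instrument is correctly calibrated.
Since p = 0.203 ≥ α = 0.01, H₀ is not rejected.
H₀ is false (actually the instrument has drifted out of calibration).
Failing to reject a false H₀ is a Type II error.

Type II error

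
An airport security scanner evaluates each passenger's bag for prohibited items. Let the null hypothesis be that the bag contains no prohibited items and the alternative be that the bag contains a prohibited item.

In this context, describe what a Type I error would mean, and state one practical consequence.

A Type I error would mean concluding that the bag contains a prohibited item when in fact the bag contains no prohibited items. Consequence: a harmless bag is searched, delaying the passenger.

A Type I error is rejecting H₀ when H₀ is true.
Here that means flagging the bag for a manual search when actually the bag contains no prohibited items.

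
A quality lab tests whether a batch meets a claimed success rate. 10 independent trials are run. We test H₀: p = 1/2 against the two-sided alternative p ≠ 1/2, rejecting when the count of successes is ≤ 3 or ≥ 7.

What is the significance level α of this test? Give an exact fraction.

α = P(Y ≤ 3 or Y ≥ 7 | p = 1/2), Y ~ Binomial(10, 1/2).
By symmetry, α = 2·P(Y ≤ 3) = 2·(1 + 10 + 45 + 120)/1024 = 352/1024 = 11/32.

11/32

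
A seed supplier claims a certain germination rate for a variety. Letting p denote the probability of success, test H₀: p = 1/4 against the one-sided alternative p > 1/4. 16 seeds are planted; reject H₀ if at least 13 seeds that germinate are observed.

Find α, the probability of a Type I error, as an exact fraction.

16249/4294967296

The Type I error probability is α = P(Y ≥ 13) computed under H₀, where Y ~ Binomial(16, 1/4).
P(Y ≥ 13) = Σ_{j=13}^{16} C(16,j)·(1/4)^j·(3/4)^{16-j} = 16249/4294967296.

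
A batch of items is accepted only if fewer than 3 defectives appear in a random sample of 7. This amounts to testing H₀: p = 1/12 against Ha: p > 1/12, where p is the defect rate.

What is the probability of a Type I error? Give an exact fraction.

187213/11943936

α = P(reject H₀ | H₀ true) = P(Y ≥ 3 | p = 1/12), Y ~ Binomial(7, 1/12).
Via the complement, α = 1 − Σ_{j=0}^{2} C(7,j)(1/12)^j(11/12)^{7-j} = 187213/11943936.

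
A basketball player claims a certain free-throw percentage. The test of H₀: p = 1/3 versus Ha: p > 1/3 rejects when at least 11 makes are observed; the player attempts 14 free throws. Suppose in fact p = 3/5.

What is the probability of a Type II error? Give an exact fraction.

5344795024/6103515625

Under the alternative p = 3/5, Y ~ Binomial(14, 3/5); β is the probability the test does not reject, P(Y < 11).
Adding the binomial probabilities P(Y=0)+…+P(Y=10) at p = 3/5 gives 5344795024/6103515625.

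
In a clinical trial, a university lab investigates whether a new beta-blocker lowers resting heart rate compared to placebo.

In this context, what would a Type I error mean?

A Type I error would mean concluding that the drug lowers resting heart rate when in fact the drug has no effect on resting heart rate.

With the conventional null hypothesis that the drug has no effect on resting heart rate:
A Type I error is rejecting H₀ when H₀ is true.
Here that means concluding that the drug is effective when actually the drug has no effect on resting heart rate.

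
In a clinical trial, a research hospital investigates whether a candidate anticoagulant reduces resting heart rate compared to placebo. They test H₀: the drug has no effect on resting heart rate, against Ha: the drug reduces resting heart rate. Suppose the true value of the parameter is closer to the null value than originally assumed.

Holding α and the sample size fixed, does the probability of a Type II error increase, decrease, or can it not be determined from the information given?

It increases.

A smaller true effect puts the Ha sampling distribution closer to H₀, so more of it falls in the non-rejection region.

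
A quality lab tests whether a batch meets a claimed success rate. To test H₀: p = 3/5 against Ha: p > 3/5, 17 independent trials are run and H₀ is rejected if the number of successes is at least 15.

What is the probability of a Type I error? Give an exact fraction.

The Type I error probability is α = P(X ≥ 15) computed under H₀, where X ~ Binomial(17, 3/5).
P(X ≥ 15) = Σ_{j=15}^{17} C(17,j)·(3/5)^j·(2/5)^{17-j} = 1879706817/152587890625.

1879706817/152587890625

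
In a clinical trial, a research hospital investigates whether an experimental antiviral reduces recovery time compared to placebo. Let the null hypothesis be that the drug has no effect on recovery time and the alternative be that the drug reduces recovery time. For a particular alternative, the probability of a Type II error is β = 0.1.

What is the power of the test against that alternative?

0.9

Power = 1 − β = 1 − 0.1 = 0.9.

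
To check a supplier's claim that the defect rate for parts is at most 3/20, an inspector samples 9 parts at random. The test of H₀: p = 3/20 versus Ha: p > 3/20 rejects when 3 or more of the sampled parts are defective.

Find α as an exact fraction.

4507308909/32000000000

α = P(reject H₀ | H₀ true) = P(X ≥ 3 | p = 3/20), X ~ Binomial(9, 3/20).
Via the complement, α = 1 − Σ_{j=0}^{2} C(9,j)(3/20)^j(17/20)^{9-j} = 4507308909/32000000000.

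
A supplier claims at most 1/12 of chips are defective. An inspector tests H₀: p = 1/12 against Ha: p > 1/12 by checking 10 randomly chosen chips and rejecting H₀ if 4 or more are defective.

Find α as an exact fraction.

α = P(reject H₀ | H₀ true) = P(S ≥ 4 | p = 1/12), S ~ Binomial(10, 1/12).
α = 1 − P(S ≤ 3) = 1 − 5125125973/5159780352 = 34654379/5159780352.

34654379/5159780352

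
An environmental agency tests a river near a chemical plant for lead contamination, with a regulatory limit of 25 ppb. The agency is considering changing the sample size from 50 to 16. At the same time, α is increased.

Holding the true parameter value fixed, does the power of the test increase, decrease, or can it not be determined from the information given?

Cannot be determined from the information given.

The first change alone would make β increase; the second alone would make β decrease. Which effect dominates depends on the magnitudes, which are not given.
Since power = 1 − β, the effect on power is likewise indeterminate.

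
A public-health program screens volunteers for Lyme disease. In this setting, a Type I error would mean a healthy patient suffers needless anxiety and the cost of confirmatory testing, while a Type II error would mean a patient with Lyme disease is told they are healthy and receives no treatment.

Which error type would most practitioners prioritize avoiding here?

Type II error

The Type II consequence (a patient with Lyme disease is told they are healthy and receives no treatment) is more severe than the Type I consequence (a healthy patient suffers needless anxiety and the cost of confirmatory testing).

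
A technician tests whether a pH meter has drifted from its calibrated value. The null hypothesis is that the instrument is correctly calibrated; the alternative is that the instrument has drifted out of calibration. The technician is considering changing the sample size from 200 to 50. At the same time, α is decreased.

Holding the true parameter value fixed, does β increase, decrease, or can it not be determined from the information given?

With less data the test statistic is noisier; under Ha, more outcomes land inside the acceptance region. Lowering α raises the bar for rejection; under Ha, the test now fails to reject on outcomes it previously would have rejected. Both changes push β in the same direction.

It increases.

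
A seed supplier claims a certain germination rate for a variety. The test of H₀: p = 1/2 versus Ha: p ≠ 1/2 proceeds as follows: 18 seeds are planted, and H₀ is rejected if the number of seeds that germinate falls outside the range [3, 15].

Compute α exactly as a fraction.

α = P(X ≤ 2 or X ≥ 16 | p = 1/2), X ~ Binomial(18, 1/2).
By symmetry, α = 2·P(X ≤ 2) = 2·(1 + 18 + 153)/262144 = 344/262144 = 43/32768.

43/32768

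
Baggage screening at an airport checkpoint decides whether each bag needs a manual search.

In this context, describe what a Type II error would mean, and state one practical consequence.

With the conventional null hypothesis that the bag contains no prohibited items:
A Type II error is failing to reject H₀ when H₀ is false.
Here that means letting the bag through when actually the bag contains a prohibited item.

A Type II error would mean concluding that the bag contains no prohibited items (or at least failing to establish that the bag contains a prohibited item) when in fact the bag contains a prohibited item. Consequence: a prohibited item passes through security undetected.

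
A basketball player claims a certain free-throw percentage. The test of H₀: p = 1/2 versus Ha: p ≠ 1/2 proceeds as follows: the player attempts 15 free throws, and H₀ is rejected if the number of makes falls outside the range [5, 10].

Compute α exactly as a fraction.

α = P(K ≤ 4 or K ≥ 11 | p = 1/2), K ~ Binomial(15, 1/2).
By symmetry, α = 2·P(K ≤ 4) = 2·(1 + 15 + 105 + 455 + 1365)/32768 = 3882/32768 = 1941/16384.

1941/16384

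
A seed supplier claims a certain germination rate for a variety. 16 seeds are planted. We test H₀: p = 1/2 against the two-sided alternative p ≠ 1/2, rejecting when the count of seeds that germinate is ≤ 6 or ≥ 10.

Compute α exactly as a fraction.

Under H₀, K ~ Binomial(16, 1/2); α is the probability of landing in either tail, P(K ≤ 6) + P(K ≥ 10).
Each tail has probability (1 + 16 + 120 + 560 + 1820 + 4368 + 8008)/65536; doubling gives α = 29786/65536 = 14893/32768.

14893/32768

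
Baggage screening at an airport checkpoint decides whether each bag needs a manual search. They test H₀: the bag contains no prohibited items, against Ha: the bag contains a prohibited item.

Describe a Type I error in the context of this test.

A Type I error is rejecting H₀ when H₀ is true.
Here that means flagging the bag for a manual search when actually the bag contains no prohibited items.

A Type I error would mean concluding that the bag contains a prohibited item when in fact the bag contains no prohibited items.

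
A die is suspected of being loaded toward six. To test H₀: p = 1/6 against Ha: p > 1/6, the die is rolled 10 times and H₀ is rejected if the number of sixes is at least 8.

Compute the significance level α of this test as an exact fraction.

49/2519424

The Type I error probability is α = P(S ≥ 8) computed under H₀, where S ~ Binomial(10, 1/6).
Adding the binomial terms for j = 8 through 10 with p = 1/6 yields 49/2519424.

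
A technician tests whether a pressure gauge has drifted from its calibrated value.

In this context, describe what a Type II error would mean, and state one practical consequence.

With the conventional null hypothesis that the instrument is correctly calibrated:
A Type II error is failing to reject H₀ when H₀ is false.
Here that means leaving the instrument in service when actually the instrument has drifted out of calibration.

A Type II error would mean concluding that the instrument is correctly calibrated (or at least failing to establish that the instrument has drifted out of calibration) when in fact the instrument has drifted out of calibration. Consequence: an out-of-calibration instrument continues producing bad measurements.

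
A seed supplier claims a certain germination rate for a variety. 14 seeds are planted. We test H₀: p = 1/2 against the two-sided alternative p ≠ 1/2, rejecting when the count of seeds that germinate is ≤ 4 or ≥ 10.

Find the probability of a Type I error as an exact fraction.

1471/8192

Under H₀, K ~ Binomial(14, 1/2); α is the probability of landing in either tail, P(K ≤ 4) + P(K ≥ 10).
Each tail has probability (1 + 14 + 91 + 364 + 1001)/16384; doubling gives α = 2942/16384 = 1471/8192.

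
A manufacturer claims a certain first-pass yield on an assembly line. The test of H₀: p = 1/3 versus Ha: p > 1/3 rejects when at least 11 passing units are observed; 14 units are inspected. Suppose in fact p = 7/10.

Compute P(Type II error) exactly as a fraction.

32241628521117/50000000000000

A Type II error is failing to reject when Ha holds: with p = 7/10, β = P(X ≤ 10).
Equivalently, β = 1 − P(X ≥ 11) = 32241628521117/50000000000000.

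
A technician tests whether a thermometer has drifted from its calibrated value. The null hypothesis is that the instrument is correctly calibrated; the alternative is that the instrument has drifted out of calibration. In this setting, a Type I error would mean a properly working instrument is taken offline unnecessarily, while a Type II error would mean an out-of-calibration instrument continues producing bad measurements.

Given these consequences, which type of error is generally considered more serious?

Type II error

The Type II consequence (an out-of-calibration instrument continues producing bad measurements) is more severe than the Type I consequence (a properly working instrument is taken offline unnecessarily).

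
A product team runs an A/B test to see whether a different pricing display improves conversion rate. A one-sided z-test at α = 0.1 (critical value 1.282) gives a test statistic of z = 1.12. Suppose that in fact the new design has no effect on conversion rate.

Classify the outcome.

No error (correct decision).

The conventional null hypothesis is that the new design has no effect on conversion rate.
Since z = 1.12 ≤ z* = 1.282, H₀ is not rejected.
H₀ is true (actually the new design has no effect on conversion rate).
The decision matches the true state — no error.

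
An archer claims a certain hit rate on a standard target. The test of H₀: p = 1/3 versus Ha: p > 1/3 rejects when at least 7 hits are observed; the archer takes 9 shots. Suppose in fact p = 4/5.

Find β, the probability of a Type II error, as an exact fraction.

511333/1953125

β = P(fail to reject H₀ | Ha true) = P(Y ≤ 6 | p = 4/5), Y ~ Binomial(9, 4/5).
Equivalently, β = 1 − P(Y ≥ 7) = 511333/1953125.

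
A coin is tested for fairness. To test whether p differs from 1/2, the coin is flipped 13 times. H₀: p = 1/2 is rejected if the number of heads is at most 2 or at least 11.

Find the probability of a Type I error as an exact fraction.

23/1024

The significance level is the null-hypothesis probability of the rejection region {≤2} ∪ {≥11}.
The two tails are symmetric, so α = 2·(1 + 13 + 78)/2^13 = 184/8192 = 23/1024.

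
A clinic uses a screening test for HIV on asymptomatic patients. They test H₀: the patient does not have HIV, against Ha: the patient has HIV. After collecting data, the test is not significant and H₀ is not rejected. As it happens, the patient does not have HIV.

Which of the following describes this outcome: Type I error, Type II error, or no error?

The test retained a true H₀ — the decision matches the true state.

No error — this is a correct decision.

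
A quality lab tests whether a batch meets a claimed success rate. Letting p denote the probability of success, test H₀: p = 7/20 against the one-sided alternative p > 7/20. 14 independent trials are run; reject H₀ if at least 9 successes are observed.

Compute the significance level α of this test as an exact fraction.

The Type I error probability is α = P(X ≥ 9) computed under H₀, where X ~ Binomial(14, 7/20).
Summing C(14,j)(7/20)^j(13/20)^{14−j} for j = 9,…,14 gives 39884294187407537/1638400000000000000.

39884294187407537/1638400000000000000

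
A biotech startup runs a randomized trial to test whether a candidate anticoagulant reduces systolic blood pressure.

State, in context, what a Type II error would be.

With the conventional null hypothesis that the drug has no effect on systolic blood pressure:
A Type II error is failing to reject H₀ when H₀ is false.
Here that means concluding there is insufficient evidence that the drug works when actually the drug reduces systolic blood pressure.

A Type II error would mean concluding that the drug has no effect on systolic blood pressure (or at least failing to establish that the drug reduces systolic blood pressure) when in fact the drug reduces systolic blood pressure.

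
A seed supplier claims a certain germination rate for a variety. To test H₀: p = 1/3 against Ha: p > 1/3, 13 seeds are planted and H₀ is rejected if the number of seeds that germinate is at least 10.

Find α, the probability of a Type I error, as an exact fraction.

2627/1594323

Under H₀, X ~ Binomial(13, 1/3), and α = P(X ≥ 10).
P(X ≥ 10) = Σ_{j=10}^{13} C(13,j)·(1/3)^j·(2/3)^{13-j} = 2627/1594323.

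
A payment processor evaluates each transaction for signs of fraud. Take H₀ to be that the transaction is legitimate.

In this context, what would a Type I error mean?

A Type I error is rejecting H₀ when H₀ is true.
Here that means blocking the transaction and freezing the card when actually the transaction is legitimate.

A Type I error would mean concluding that the transaction is fraudulent when in fact the transaction is legitimate.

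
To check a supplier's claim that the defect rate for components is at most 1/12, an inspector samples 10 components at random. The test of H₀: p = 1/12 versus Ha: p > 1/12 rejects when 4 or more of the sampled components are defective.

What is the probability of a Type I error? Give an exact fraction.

34654379/5159780352

Under H₀, Y ~ Binomial(10, 1/12); the Type I error rate is P(Y ≥ 4).
α = 1 − P(Y ≤ 3) = 1 − 5125125973/5159780352 = 34654379/5159780352.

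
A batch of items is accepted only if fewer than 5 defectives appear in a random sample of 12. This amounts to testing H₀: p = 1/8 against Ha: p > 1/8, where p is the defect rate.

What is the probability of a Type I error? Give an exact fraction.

387766075/34359738368

α = P(reject H₀ | H₀ true) = P(Y ≥ 5 | p = 1/8), Y ~ Binomial(12, 1/8).
α = 1 − P(Y ≤ 4) = 1 − 33971972293/34359738368 = 387766075/34359738368.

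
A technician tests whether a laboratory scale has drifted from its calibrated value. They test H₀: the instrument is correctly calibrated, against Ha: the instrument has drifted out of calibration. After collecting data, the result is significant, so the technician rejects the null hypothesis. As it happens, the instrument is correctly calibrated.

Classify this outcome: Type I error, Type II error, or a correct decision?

H₀ was rejected, but H₀ is actually true.
Rejecting a true null hypothesis is a Type I error (false positive).

Type I error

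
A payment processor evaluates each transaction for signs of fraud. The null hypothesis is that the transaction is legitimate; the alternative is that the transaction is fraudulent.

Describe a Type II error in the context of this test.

A Type II error is failing to reject H₀ when H₀ is false.
Here that means approving the transaction when actually the transaction is fraudulent.

A Type II error would mean concluding that the transaction is legitimate (or at least failing to establish that the transaction is fraudulent) when in fact the transaction is fraudulent.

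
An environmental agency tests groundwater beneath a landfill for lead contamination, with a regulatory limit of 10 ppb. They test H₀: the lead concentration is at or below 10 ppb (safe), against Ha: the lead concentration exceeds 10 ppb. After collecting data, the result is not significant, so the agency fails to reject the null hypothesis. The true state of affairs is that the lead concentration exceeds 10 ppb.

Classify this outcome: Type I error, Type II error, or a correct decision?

H₀ was not rejected, but H₀ is actually false.
Failing to reject a false null hypothesis is a Type II error (false negative).

Type II error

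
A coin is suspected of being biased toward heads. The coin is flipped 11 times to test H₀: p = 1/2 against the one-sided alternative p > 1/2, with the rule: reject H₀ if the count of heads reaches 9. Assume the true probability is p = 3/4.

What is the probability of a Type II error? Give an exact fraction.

2285053/4194304

A Type II error is failing to reject when Ha holds: with p = 3/4, β = P(K ≤ 8).
Adding the binomial probabilities P(K=0)+…+P(K=8) at p = 3/4 gives 2285053/4194304.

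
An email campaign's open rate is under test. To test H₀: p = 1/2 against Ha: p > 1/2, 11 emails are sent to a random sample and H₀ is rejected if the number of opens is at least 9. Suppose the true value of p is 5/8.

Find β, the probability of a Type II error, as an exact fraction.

A Type II error is failing to reject when Ha holds: with p = 5/8, β = P(S ≤ 8).
Summing C(11,j)·(5/8)^j·(3/8)^{11-j} for j = 0..8 gives 7252043967/8589934592.

7252043967/8589934592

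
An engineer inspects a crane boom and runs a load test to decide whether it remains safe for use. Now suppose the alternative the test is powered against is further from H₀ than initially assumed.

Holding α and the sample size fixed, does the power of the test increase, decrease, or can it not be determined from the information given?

The further the true parameter sits from the null value, the more of the Ha sampling distribution falls in the rejection region.
Since power = 1 − β and β decreases, power increases.

It increases.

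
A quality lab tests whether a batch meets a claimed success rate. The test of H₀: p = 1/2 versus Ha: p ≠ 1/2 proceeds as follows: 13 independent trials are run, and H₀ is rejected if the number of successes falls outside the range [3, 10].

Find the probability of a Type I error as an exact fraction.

23/1024

Under H₀, Y ~ Binomial(13, 1/2); α is the probability of landing in either tail, P(Y ≤ 2) + P(Y ≥ 11).
The two tails are symmetric, so α = 2·(1 + 13 + 78)/2^13 = 184/8192 = 23/1024.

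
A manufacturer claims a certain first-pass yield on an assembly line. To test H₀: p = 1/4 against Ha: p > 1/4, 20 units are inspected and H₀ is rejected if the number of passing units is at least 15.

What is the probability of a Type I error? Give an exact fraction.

α = P(reject H₀ | H₀ true) = P(X ≥ 15 | p = 1/4), with X ~ Binomial(20, 1/4).
P(X ≥ 15) = Σ_{j=15}^{20} C(20,j)·(1/4)^j·(3/4)^{20-j} = 1048117/274877906944.

1048117/274877906944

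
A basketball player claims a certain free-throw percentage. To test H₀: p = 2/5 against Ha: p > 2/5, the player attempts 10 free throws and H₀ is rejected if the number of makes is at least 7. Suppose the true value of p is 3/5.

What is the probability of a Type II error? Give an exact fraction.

A Type II error is failing to reject when Ha holds: with p = 3/5, β = P(Y ≤ 6).
Summing C(10,j)·(3/5)^j·(2/5)^{10-j} for j = 0..6 gives 6032416/9765625.

6032416/9765625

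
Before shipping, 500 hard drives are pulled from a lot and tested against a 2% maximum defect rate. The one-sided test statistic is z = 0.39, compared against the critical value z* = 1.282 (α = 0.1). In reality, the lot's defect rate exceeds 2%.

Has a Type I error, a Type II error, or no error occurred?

The conventional null hypothesis is that the lot's defect rate is 2% (within specification).
Since z = 0.39 ≤ z* = 1.282, H₀ is not rejected.
H₀ is false (actually the lot's defect rate exceeds 2%).
Failing to reject a false H₀ is a Type II error.

Type II error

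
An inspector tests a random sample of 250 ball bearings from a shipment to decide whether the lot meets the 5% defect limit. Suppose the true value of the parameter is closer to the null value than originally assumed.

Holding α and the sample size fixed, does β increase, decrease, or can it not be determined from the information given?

It increases.

A smaller true effect puts the Ha sampling distribution closer to H₀, so more of it falls in the non-rejection region.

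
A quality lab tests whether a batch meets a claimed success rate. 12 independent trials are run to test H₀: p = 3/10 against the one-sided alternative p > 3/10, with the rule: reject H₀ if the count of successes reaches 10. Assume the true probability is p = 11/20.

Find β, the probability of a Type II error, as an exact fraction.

Under the alternative p = 11/20, S ~ Binomial(12, 11/20); β is the probability the test does not reject, P(S < 10).
Adding the binomial probabilities P(S=0)+…+P(S=9) at p = 11/20 gives 784677287856069/819200000000000.

784677287856069/819200000000000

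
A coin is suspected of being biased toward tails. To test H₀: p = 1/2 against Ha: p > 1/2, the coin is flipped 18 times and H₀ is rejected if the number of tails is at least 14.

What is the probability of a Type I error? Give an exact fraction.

253/16384

The Type I error probability is α = P(K ≥ 14) computed under H₀, where K ~ Binomial(18, 1/2).
That's C(18,14) + C(18,15) + C(18,16) + C(18,17) + C(18,18) over 2^18, i.e. (3060 + 816 + 153 + 18 + 1)/262144 = 4048/262144 = 253/16384.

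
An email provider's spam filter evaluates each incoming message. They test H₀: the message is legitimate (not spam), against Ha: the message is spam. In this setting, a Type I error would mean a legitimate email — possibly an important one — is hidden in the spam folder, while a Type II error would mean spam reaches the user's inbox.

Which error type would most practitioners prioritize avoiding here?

Type I error

The Type I consequence (a legitimate email — possibly an important one — is hidden in the spam folder) is more severe than the Type II consequence (spam reaches the user's inbox).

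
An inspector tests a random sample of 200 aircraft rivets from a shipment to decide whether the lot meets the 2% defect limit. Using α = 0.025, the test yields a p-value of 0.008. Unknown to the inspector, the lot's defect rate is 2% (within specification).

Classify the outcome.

The conventional null hypothesis is that the lot's defect rate is 2% (within specification).
Since p = 0.008 < α = 0.025, H₀ is rejected.
H₀ is true (actually the lot's defect rate is 2% (within specification)).
Rejecting a true H₀ is a Type I error.

Type I error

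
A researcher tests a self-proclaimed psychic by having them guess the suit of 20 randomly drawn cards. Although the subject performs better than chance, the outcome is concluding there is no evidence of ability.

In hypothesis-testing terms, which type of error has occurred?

The null hypothesis here is that the subject is guessing at random (p = 1/4).
'Concluding there is no evidence of ability' corresponds to failing to reject H₀.
H₀ was not rejected but H₀ is false — a Type II error (false negative).

Type II error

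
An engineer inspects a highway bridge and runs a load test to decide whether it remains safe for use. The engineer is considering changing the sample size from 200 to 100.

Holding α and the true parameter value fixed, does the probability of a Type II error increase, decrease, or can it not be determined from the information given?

With less data the test statistic is noisier; under Ha, more outcomes land inside the acceptance region.

It increases.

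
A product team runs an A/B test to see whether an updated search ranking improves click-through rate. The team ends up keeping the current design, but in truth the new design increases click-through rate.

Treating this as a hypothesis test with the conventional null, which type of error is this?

The null hypothesis here is that the new design has no effect on click-through rate.
'Keeping the current design' corresponds to failing to reject H₀.
H₀ was not rejected but H₀ is false — a Type II error (false negative).

Type II error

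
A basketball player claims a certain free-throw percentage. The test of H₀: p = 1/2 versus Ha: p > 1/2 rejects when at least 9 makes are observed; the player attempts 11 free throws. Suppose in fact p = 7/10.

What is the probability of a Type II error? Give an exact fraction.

2749038183/4000000000

β = P(fail to reject H₀ | Ha true) = P(K ≤ 8 | p = 7/10), K ~ Binomial(11, 7/10).
Summing C(11,j)·(7/10)^j·(3/10)^{11-j} for j = 0..8 gives 2749038183/4000000000.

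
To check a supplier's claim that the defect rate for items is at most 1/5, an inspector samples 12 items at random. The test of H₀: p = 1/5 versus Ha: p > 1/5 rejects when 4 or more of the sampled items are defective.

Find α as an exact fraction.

The significance level is the probability, assuming p = 1/5, of seeing 4 or more defectives in 12 draws.
Computing the lower-tail complement: 1 − 38797312/48828125 = 10030813/48828125.

10030813/48828125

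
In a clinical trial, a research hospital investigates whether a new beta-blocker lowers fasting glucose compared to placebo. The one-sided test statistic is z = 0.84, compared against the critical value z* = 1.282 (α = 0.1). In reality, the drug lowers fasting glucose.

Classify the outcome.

Type II error

The conventional null hypothesis is that the drug has no effect on fasting glucose.
Since z = 0.84 ≤ z* = 1.282, H₀ is not rejected.
H₀ is false (actually the drug lowers fasting glucose).
Failing to reject a false H₀ is a Type II error.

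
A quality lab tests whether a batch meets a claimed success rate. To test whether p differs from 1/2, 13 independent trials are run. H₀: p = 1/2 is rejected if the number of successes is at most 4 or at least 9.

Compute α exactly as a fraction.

1093/4096

Under H₀, S ~ Binomial(13, 1/2); α is the probability of landing in either tail, P(S ≤ 4) + P(S ≥ 9).
The two tails are symmetric, so α = 2·(1 + 13 + 78 + 286 + 715)/2^13 = 2186/8192 = 1093/4096.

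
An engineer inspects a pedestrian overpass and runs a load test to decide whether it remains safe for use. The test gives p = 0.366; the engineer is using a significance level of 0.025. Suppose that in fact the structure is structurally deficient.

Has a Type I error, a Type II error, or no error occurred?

The conventional null hypothesis is that the structure meets the required load capacity (safe).
Since p = 0.366 ≥ α = 0.025, H₀ is not rejected.
H₀ is false (actually the structure is structurally deficient).
Failing to reject a false H₀ is a Type II error.

Type II error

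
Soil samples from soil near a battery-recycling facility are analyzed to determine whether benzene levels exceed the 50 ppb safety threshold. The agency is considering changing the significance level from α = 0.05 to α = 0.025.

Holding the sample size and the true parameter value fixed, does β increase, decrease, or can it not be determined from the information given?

It increases.

A smaller α moves the rejection region further into the tail. With the alternative true, more outcomes now fall outside the rejection region, so failing to reject becomes more likely.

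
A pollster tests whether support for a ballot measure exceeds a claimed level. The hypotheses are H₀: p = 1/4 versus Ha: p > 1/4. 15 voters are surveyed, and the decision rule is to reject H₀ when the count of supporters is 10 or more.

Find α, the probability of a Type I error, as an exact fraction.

426785/536870912

Under H₀, S ~ Binomial(15, 1/4), and α = P(S ≥ 10).
P(S ≥ 10) = Σ_{j=10}^{15} C(15,j)·(1/4)^j·(3/4)^{15-j} = 426785/536870912.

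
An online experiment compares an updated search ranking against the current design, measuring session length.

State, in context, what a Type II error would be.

With the conventional null hypothesis that the new design has no effect on session length:
A Type II error is failing to reject H₀ when H₀ is false.
Here that means keeping the current design when actually the new design increases session length.

A Type II error would mean concluding that the new design has no effect on session length (or at least failing to establish that the new design increases session length) when in fact the new design increases session length.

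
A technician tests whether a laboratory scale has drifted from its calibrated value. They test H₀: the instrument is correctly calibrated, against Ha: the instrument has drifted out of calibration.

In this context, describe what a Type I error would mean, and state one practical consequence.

A Type I error is rejecting H₀ when H₀ is true.
Here that means pulling the instrument for recalibration when actually the instrument is correctly calibrated.

A Type I error would mean concluding that the instrument has drifted out of calibration when in fact the instrument is correctly calibrated. Consequence: a properly working instrument is taken offline unnecessarily.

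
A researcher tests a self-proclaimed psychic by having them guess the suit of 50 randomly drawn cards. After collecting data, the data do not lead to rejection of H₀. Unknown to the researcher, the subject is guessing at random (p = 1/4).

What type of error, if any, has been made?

The conventional null hypothesis here is that the subject is guessing at random (p = 1/4).
The test retained a true H₀ — the decision matches the true state.

No error — this is a correct decision.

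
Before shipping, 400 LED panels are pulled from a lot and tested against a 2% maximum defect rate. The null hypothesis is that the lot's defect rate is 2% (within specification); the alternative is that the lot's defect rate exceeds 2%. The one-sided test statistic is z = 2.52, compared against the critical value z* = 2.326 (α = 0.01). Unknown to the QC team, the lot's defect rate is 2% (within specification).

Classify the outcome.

Since z = 2.52 > z* = 2.326, H₀ is rejected.
H₀ is true (actually the lot's defect rate is 2% (within specification)).
Rejecting a true H₀ is a Type I error.

Type I error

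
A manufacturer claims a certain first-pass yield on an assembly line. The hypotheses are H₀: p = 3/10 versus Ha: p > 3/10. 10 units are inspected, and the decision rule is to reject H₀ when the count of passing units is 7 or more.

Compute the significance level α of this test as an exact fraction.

6620049/625000000

Under H₀, X ~ Binomial(10, 3/10), and α = P(X ≥ 7).
P(X ≥ 7) = Σ_{j=7}^{10} C(10,j)·(3/10)^j·(7/10)^{10-j} = 6620049/625000000.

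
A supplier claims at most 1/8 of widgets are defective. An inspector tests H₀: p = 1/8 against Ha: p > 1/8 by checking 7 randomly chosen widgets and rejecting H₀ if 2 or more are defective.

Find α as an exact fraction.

225033/1048576

Under H₀, S ~ Binomial(7, 1/8); the Type I error rate is P(S ≥ 2).
Via the complement, α = 1 − Σ_{j=0}^{1} C(7,j)(1/8)^j(7/8)^{7-j} = 225033/1048576.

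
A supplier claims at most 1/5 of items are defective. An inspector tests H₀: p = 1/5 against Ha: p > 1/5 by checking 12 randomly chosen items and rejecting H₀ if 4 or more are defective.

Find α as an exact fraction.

10030813/48828125

The significance level is the probability, assuming p = 1/5, of seeing 4 or more defectives in 12 draws.
Computing the lower-tail complement: 1 − 38797312/48828125 = 10030813/48828125.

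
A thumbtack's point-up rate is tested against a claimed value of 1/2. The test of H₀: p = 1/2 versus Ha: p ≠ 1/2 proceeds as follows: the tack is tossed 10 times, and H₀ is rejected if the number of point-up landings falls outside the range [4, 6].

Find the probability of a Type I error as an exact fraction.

Under H₀, K ~ Binomial(10, 1/2); α is the probability of landing in either tail, P(K ≤ 3) + P(K ≥ 7).
The two tails are symmetric, so α = 2·(1 + 10 + 45 + 120)/2^10 = 352/1024 = 11/32.

11/32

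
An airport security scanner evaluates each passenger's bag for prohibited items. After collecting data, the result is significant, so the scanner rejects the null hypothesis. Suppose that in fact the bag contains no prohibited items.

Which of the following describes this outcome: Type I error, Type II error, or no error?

The conventional null hypothesis here is that the bag contains no prohibited items.
H₀ was rejected, but H₀ is actually true.
Rejecting a true null hypothesis is a Type I error (false positive).

Type I error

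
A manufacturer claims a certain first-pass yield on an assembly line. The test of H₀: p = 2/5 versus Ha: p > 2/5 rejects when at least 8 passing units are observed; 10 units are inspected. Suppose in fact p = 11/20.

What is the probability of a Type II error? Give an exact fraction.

A Type II error is failing to reject when Ha holds: with p = 11/20, β = P(K ≤ 7).
Adding the binomial probabilities P(K=0)+…+P(K=7) at p = 11/20 gives 2305127290491/2560000000000.

2305127290491/2560000000000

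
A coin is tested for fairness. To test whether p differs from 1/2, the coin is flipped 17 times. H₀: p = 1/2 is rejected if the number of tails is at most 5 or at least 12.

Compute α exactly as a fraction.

Under H₀, K ~ Binomial(17, 1/2); α is the probability of landing in either tail, P(K ≤ 5) + P(K ≥ 12).
Each tail has probability (1 + 17 + 136 + 680 + 2380 + 6188)/131072; doubling gives α = 18804/131072 = 4701/32768.

4701/32768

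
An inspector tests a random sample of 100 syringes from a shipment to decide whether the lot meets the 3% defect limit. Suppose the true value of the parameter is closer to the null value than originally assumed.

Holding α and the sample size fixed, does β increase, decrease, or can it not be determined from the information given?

It increases.

When the true parameter is near the null value, the test has a harder time distinguishing Ha from H₀.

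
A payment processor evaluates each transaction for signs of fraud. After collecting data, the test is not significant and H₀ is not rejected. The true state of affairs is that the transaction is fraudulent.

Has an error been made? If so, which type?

Type II error

The conventional null hypothesis here is that the transaction is legitimate.
H₀ was not rejected, but H₀ is actually false.
Failing to reject a false null hypothesis is a Type II error (false negative).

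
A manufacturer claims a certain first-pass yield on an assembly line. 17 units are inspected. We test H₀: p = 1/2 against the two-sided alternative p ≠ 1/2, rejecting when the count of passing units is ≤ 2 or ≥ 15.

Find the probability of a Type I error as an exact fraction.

α = P(S ≤ 2 or S ≥ 15 | p = 1/2), S ~ Binomial(17, 1/2).
By symmetry, α = 2·P(S ≤ 2) = 2·(1 + 17 + 136)/131072 = 308/131072 = 77/32768.

77/32768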